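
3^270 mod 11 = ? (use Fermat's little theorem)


Fermat's little theorem: if p is prime and gcd(a,p)=1, then a^(p-1) ≡ 1 (mod p)
p = 11 is prime, gcd(3,11) = 1
Reduce exponent: 270 mod 10 = 0
So 3^270 ≡ 3^0 (mod 11)
3^0 = 1

3^270 ≡ 1 (mod 11)


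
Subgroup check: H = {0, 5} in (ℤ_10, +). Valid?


Subgroup test for H = {0, 5} in (ℤ_10, +):
(1) 0 ∈ H? Yes
(2) Closure: for all a,b ∈ H, (a+b) mod 10 ∈ H? Yes
(3) Inverses: for all a ∈ H, -a mod 10 ∈ H? Yes

Yes, H is a subgroup of ℤ_10


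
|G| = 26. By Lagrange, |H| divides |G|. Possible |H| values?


Lagrange's theorem: |H| divides |G|
|G| = 26
Divisors of 26: 1, 2, 13, 26

Possible subgroup orders: {1, 2, 13, 26}


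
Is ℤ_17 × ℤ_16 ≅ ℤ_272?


Comparing ℤ_17 × ℤ_16 and ℤ_272:
gcd(17,16) = 1, so ℤ_17 × ℤ_16 ≅ ℤ_272 (CRT)

Yes, ℤ_17 × ℤ_16 ≅ ℤ_272


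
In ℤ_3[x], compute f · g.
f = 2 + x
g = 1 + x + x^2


Expand and collect like terms; reduce coefficients mod 3:
x^0: 2·1 = 2 ≡ 2 (mod 3)
x^1: 2·1 + 1·1 = 3 ≡ 0 (mod 3)
x^2: 2·1 + 1·1 = 3 ≡ 0 (mod 3)
x^3: 1·1 = 1 ≡ 1 (mod 3)
Result: 2 + x^3

f · g = 2 + x^3


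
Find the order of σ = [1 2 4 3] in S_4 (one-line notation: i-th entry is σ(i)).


Cycle decomposition: (3 4)
Cycle lengths: 2
Order = lcm(2) = 2

ord(σ) = 2


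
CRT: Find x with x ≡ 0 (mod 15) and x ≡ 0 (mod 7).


m₁ = 15, m₂ = 7, gcd = 1, so CRT applies. M = m₁·m₂ = 105
Let M₁ = M/m₁ = 7, M₂ = M/m₂ = 15
Find y₁ ≡ M₁⁻¹ (mod m₁): 7⁻¹ ≡ 13 (mod 15)
Find y₂ ≡ M₂⁻¹ (mod m₂): 15⁻¹ ≡ 1 (mod 7)
x = a₁·M₁·y₁ + a₂·M₂·y₂ = 0·7·13 + 0·15·1 = 0
Reduce mod 105: x ≡ 0
Check: 0 mod 15 = 0 ✓, 0 mod 7 = 0 ✓

x ≡ 0 (mod 105)


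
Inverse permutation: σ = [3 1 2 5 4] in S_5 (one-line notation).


To find σ⁻¹, swap domain and range:
σ(1) = 3 → σ⁻¹(3) = 1
σ(2) = 1 → σ⁻¹(1) = 2
σ(3) = 2 → σ⁻¹(2) = 3
σ(4) = 5 → σ⁻¹(5) = 4
σ(5) = 4 → σ⁻¹(4) = 5

σ⁻¹ = [2 3 1 5 4]


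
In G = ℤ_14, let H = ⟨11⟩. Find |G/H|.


|⟨11⟩| = n / gcd(11, 14) = 14 / 1 = 14
H is normal (ℤ_14 is abelian).
|G/H| = |G| / |H| = 14 / 14 = 1

|G/H| = 1


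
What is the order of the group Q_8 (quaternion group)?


Q_8 = {±1, ±i, ±j, ±k}
|Q_8| = 8

|Q_8 (quaternion group)| = 8


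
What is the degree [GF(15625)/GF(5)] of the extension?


GF(15625) = GF(5^6), so the extension degree is 6

[GF(15625)/GF(5)] = 6


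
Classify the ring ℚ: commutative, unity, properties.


ℚ is a field: commutative, has unity, every nonzero element is a unit (hence an integral domain)
Commutative: Yes
Integral domain: Yes
Has unity: Yes

ℚ: Commutative=Yes, Unity=Yes


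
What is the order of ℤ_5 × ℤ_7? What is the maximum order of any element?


|ℤ_5 × ℤ_7| = 5 × 7 = 35
Max element order = lcm(5,7) = 35
Cyclic? Yes (gcd=1)

|ℤ_5×ℤ_7| = 35, max element order = 35


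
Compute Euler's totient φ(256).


Factor n: 256 = 2^8
φ(n) = n · ∏(1 - 1/p) over distinct primes p | n
φ(256) = 256 · (1 - 1/2) = 128

φ(256) = 128


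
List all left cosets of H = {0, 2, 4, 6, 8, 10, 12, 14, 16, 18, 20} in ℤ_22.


H = {0, 2, 4, 6, 8, 10, 12, 14, 16, 18, 20}, |H| = 11
Number of cosets = |G|/|H| = 22/11 = 2
0 + H = {0, 2, 4, 6, 8, 10, 12, 14, 16, 18, 20}
1 + H = {1, 3, 5, 7, 9, 11, 13, 15, 17, 19, 21}

Cosets: 0+H={0,2,4,6,8,10,12,14,16,18,20}; 1+H={1,3,5,7,9,11,13,15,17,19,21}


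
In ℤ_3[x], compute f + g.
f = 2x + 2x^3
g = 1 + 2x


Add coefficients mod 3:
x^0: 0 + 1 = 1 (mod 3)
x^1: 2 + 2 = 1 (mod 3)
x^2: 0 + 0 = 0 (mod 3)
x^3: 2 + 0 = 2 (mod 3)
Result: 1 + x + 2x^3

f + g = 1 + x + 2x^3


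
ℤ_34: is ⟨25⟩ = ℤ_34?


g generates ℤ_n iff gcd(g, n) = 1
gcd(25, 34) = 1
Since gcd = 1, 25 is a generator.

Yes, 25 generates ℤ_34


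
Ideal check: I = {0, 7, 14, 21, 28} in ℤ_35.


Check ideal conditions for I = {0, 7, 14, 21, 28} in ℤ_35:
(1) I is an additive subgroup? Yes
(2) For r ∈ ℤ_35 and a ∈ I: r·a ∈ I? Yes

Yes, I is an ideal of ℤ_35


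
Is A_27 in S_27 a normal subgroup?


H = A_27 in S_27
A_27 has index 2 in S_27, and every subgroup of index 2 is normal

Yes, normal subgroup


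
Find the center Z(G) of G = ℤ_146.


Z(G) = {g ∈ G | gx = xg for all x ∈ G}
ℤ_146 is abelian, so Z(G) = G

Z(ℤ_146) = ℤ_146


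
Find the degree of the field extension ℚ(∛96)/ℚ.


∛96 has minimal polynomial x³ - 96 (irreducible over ℚ since 96 is not a perfect cube)

[ℚ(∛96)/ℚ] = 3


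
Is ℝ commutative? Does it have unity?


ℝ is a field: commutative, has unity, every nonzero element is a unit (hence an integral domain)
Commutative: Yes
Integral domain: Yes
Has unity: Yes

ℝ: Commutative=Yes, Unity=Yes


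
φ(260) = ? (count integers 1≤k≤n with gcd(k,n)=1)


Factor n: 260 = 2^2 × 5 × 13
φ(n) = n · ∏(1 - 1/p) over distinct primes p | n
φ(260) = 260 · (1 - 1/2) · (1 - 1/5) · (1 - 1/13) = 96

φ(260) = 96


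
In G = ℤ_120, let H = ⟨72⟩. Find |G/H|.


|⟨72⟩| = n / gcd(72, 120) = 120 / 24 = 5
H is normal (ℤ_120 is abelian).
|G/H| = |G| / |H| = 120 / 5 = 24

|G/H| = 24


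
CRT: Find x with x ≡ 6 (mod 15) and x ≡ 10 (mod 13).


m₁ = 15, m₂ = 13, gcd = 1, so CRT applies. M = m₁·m₂ = 195
Let M₁ = M/m₁ = 13, M₂ = M/m₂ = 15
Find y₁ ≡ M₁⁻¹ (mod m₁): 13⁻¹ ≡ 7 (mod 15)
Find y₂ ≡ M₂⁻¹ (mod m₂): 15⁻¹ ≡ 7 (mod 13)
x = a₁·M₁·y₁ + a₂·M₂·y₂ = 6·13·7 + 10·15·7 = 1596
Reduce mod 195: x ≡ 36
Check: 36 mod 15 = 6 ✓, 36 mod 13 = 10 ✓

x ≡ 36 (mod 195)


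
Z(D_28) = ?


Z(G) = {g ∈ G | gx = xg for all x ∈ G}
For even n, Z(D_n) = {e, r^(n/2)}: the 180° rotation r^14 commutes with every reflection and rotation

Z(D_28) = {e, r^14}


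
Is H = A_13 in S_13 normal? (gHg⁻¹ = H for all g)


H = A_13 in S_13
A_13 has index 2 in S_13, and every subgroup of index 2 is normal

Yes, normal subgroup


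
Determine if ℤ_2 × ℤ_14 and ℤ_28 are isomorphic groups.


Comparing ℤ_2 × ℤ_14 and ℤ_28:
gcd(2,14) = 2 ≠ 1. Max element order in ℤ_2×ℤ_14 is lcm(2,14) = 14 < 28, so it has no element of order 28

No, ℤ_2 × ℤ_14 ≇ ℤ_28


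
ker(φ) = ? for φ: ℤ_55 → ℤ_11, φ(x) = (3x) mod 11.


Kernel = preimage of identity
ker(φ) = {x ∈ ℤ_55 : 3x ≡ 0 (mod 11)}. Since 11 | 55, φ is well-defined. The kernel is the cyclic subgroup ⟨11⟩ of ℤ_55 (order 5), i.e. {0, 11, 22, 33, 44}

ker(φ) = {0, 11, 22, 33, 44}


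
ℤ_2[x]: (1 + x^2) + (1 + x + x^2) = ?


Add coefficients mod 2:
x^0: 1 + 1 = 0 (mod 2)
x^1: 0 + 1 = 1 (mod 2)
x^2: 1 + 1 = 0 (mod 2)
Result: x

f + g = x


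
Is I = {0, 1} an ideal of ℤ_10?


Check ideal conditions for I = {0, 1} in ℤ_10:
(1) I is an additive subgroup? No
(2) For r ∈ ℤ_10 and a ∈ I: r·a ∈ I? No  [counterexample: r=2, a=1, r·a mod 10 = 2 ∉ I]

No, I is not an ideal of ℤ_10


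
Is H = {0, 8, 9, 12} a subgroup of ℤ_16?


Subgroup test for H = {0, 8, 9, 12} in (ℤ_16, +):
(1) 0 ∈ H? Yes
(2) Closure: for all a,b ∈ H, (a+b) mod 16 ∈ H? No  [counterexample: 8 + 9 = 1 ∉ H]
(3) Inverses: for all a ∈ H, -a mod 16 ∈ H? No

No, H is not a subgroup of ℤ_16


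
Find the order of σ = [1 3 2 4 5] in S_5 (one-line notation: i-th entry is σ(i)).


Cycle decomposition: (2 3)
Cycle lengths: 2
Order = lcm(2) = 2

ord(σ) = 2


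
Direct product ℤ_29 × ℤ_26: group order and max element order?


|ℤ_29 × ℤ_26| = 29 × 26 = 754
Max element order = lcm(29,26) = 754
Cyclic? Yes (gcd=1)

|ℤ_29×ℤ_26| = 754, max element order = 754


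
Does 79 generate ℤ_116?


g generates ℤ_n iff gcd(g, n) = 1
gcd(79, 116) = 1
Since gcd = 1, 79 is a generator.

Yes, 79 generates ℤ_116


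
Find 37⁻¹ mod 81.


Use the extended Euclidean algorithm to write 1 = 37·s + 81·t; then s mod 81 is the inverse.
Euclidean algorithm:
  37 = 0·81 + 37
  81 = 2·37 + 7
  37 = 5·7 + 2
  7 = 3·2 + 1
  2 = 2·1 + 0
gcd(37,81) = 1
Back-substitution gives: 37·(-35) + 81·(16) = 1
So 37⁻¹ ≡ -35 ≡ 46 (mod 81)
Check: 37 × 46 = 1702 ≡ 1 (mod 81) ✓

37⁻¹ ≡ 46 (mod 81)


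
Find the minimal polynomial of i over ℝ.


i satisfies x² + 1 = 0, irreducible over ℝ

Minimal polynomial: x² + 1


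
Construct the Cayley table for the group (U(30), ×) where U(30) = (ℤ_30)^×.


Elements: {1, 7, 11, 13, 17, 19, 23, 29}
Operation: multiplication mod 30
Entry (a, b) = (a × b) mod 30

Cayley table:
   |  1 |  7 | 11 | 13 | 17 | 19 | 23 | 29
 1 |  1 |  7 | 11 | 13 | 17 | 19 | 23 | 29
 7 |  7 | 19 | 17 |  1 | 29 | 13 | 11 | 23
11 | 11 | 17 |  1 | 23 |  7 | 29 | 13 | 19
13 | 13 |  1 | 23 | 19 | 11 |  7 | 29 | 17
17 | 17 | 29 |  7 | 11 | 19 | 23 |  1 | 13
19 | 19 | 13 | 29 |  7 | 23 |  1 | 17 | 11
23 | 23 | 11 | 13 | 29 |  1 | 17 | 19 |  7
29 | 29 | 23 | 19 | 17 | 13 | 11 |  7 |  1


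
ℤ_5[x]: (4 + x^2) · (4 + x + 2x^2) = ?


Expand and collect like terms; reduce coefficients mod 5:
x^0: 4·4 = 16 ≡ 1 (mod 5)
x^1: 4·1 + 0·4 = 4 ≡ 4 (mod 5)
x^2: 4·2 + 0·1 + 1·4 = 12 ≡ 2 (mod 5)
x^3: 0·2 + 1·1 = 1 ≡ 1 (mod 5)
x^4: 1·2 = 2 ≡ 2 (mod 5)
Result: 1 + 4x + 2x^2 + x^3 + 2x^4

f · g = 1 + 4x + 2x^2 + x^3 + 2x^4


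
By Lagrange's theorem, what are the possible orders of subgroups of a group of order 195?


Lagrange's theorem: |H| divides |G|
|G| = 195
Divisors of 195: 1, 3, 5, 13, 15, 39, 65, 195

Possible subgroup orders: {1, 3, 5, 13, 15, 39, 65, 195}


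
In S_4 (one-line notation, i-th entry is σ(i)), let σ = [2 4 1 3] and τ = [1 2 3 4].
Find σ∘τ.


σ∘τ: apply τ first, then σ
1 →τ 1 →σ 2
2 →τ 2 →σ 4
3 →τ 3 →σ 1
4 →τ 4 →σ 3

σ∘τ = [2 4 1 3]


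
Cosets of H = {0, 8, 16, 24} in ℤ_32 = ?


H = {0, 8, 16, 24}, |H| = 4
Number of cosets = |G|/|H| = 32/4 = 8
0 + H = {0, 8, 16, 24}
1 + H = {1, 9, 17, 25}
2 + H = {2, 10, 18, 26}
3 + H = {3, 11, 19, 27}
4 + H = {4, 12, 20, 28}
5 + H = {5, 13, 21, 29}
6 + H = {6, 14, 22, 30}
7 + H = {7, 15, 23, 31}

Cosets: 0+H={0,8,16,24}; 1+H={1,9,17,25}; 2+H={2,10,18,26}; 3+H={3,11,19,27}; 4+H={4,12,20,28}; 5+H={5,13,21,29}; 6+H={6,14,22,30}; 7+H={7,15,23,31}


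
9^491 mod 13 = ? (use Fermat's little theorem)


Fermat's little theorem: if p is prime and gcd(a,p)=1, then a^(p-1) ≡ 1 (mod p)
p = 13 is prime, gcd(9,13) = 1
Reduce exponent: 491 mod 12 = 11
So 9^491 ≡ 9^11 (mod 13)
9^11 mod 13 = 3

9^491 ≡ 3 (mod 13)


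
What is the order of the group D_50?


|D_n| = 2n (n rotations and n reflections)
|D_50| = 2×50 = 100

|D_50| = 100


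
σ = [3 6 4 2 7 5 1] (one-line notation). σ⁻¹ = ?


To find σ⁻¹, swap domain and range:
σ(1) = 3 → σ⁻¹(3) = 1
σ(2) = 6 → σ⁻¹(6) = 2
σ(3) = 4 → σ⁻¹(4) = 3
σ(4) = 2 → σ⁻¹(2) = 4
σ(5) = 7 → σ⁻¹(7) = 5
σ(6) = 5 → σ⁻¹(5) = 6
σ(7) = 1 → σ⁻¹(1) = 7

σ⁻¹ = [7 4 1 3 6 2 5]


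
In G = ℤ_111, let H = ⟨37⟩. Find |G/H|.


|⟨37⟩| = n / gcd(37, 111) = 111 / 37 = 3
H is normal (ℤ_111 is abelian).
|G/H| = |G| / |H| = 111 / 3 = 37

|G/H| = 37


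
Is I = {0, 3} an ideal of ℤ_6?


Check ideal conditions for I = {0, 3} in ℤ_6:
(1) I is an additive subgroup? Yes
(2) For r ∈ ℤ_6 and a ∈ I: r·a ∈ I? Yes

Yes, I is an ideal of ℤ_6


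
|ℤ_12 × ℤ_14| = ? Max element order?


|ℤ_12 × ℤ_14| = 12 × 14 = 168
Max element order = lcm(12,14) = 84
Cyclic? No (gcd=2)

|ℤ_12×ℤ_14| = 168, max element order = 84


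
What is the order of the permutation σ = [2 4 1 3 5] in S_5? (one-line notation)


Cycle decomposition: (1 2 4 3)
Cycle lengths: 4
Order = lcm(4) = 4

ord(σ) = 4


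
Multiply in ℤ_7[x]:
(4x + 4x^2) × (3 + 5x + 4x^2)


Expand and collect like terms; reduce coefficients mod 7:
x^0: 0·3 = 0 ≡ 0 (mod 7)
x^1: 0·5 + 4·3 = 12 ≡ 5 (mod 7)
x^2: 0·4 + 4·5 + 4·3 = 32 ≡ 4 (mod 7)
x^3: 4·4 + 4·5 = 36 ≡ 1 (mod 7)
x^4: 4·4 = 16 ≡ 2 (mod 7)
Result: 5x + 4x^2 + x^3 + 2x^4

f · g = 5x + 4x^2 + x^3 + 2x^4


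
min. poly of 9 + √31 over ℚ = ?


Let α = 9 + √31. Then α - 9 = √31, so (α - 9)² = 31, giving α² - 18α + 50 = 0. Degree 2 and α ∉ ℚ, so this is the minimal polynomial.

Minimal polynomial: x² - 18x + 50


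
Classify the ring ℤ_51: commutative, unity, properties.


ℤ_51 is a commutative ring with unity 1; 51 = 3×17 is composite, so 3·17 ≡ 0 gives zero divisors (not an integral domain)
Commutative: Yes
Integral domain: No
Has unity: Yes

ℤ_51: Commutative=Yes, Unity=Yes


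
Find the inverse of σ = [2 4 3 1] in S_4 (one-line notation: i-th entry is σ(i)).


To find σ⁻¹, swap domain and range:
σ(1) = 2 → σ⁻¹(2) = 1
σ(2) = 4 → σ⁻¹(4) = 2
σ(3) = 3 → σ⁻¹(3) = 3
σ(4) = 1 → σ⁻¹(1) = 4

σ⁻¹ = [4 1 3 2]


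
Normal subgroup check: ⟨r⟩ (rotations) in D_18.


H = ⟨r⟩ (rotations) in D_18
The rotation subgroup ⟨r⟩ has index 2 in D_18, so it is normal

Yes, normal subgroup


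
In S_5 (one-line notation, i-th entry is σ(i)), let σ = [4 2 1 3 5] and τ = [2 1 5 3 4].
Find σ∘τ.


σ∘τ: apply τ first, then σ
1 →τ 2 →σ 2
2 →τ 1 →σ 4
3 →τ 5 →σ 5
4 →τ 3 →σ 1
5 →τ 4 →σ 3

σ∘τ = [2 4 5 1 3]


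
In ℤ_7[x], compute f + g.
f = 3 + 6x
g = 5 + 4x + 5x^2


Add coefficients mod 7:
x^0: 3 + 5 = 1 (mod 7)
x^1: 6 + 4 = 3 (mod 7)
x^2: 0 + 5 = 5 (mod 7)
Result: 1 + 3x + 5x^2

f + g = 1 + 3x + 5x^2


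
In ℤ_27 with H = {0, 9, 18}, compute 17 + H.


17 + H = {17 + h (mod 27) : h ∈ H}
17+0=17, 17+9=26, 17+18=8
17 + H = {8, 17, 26} = 8 + H

17 + H = {8, 17, 26}


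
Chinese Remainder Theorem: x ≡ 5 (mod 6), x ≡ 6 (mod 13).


m₁ = 6, m₂ = 13, gcd = 1, so CRT applies. M = m₁·m₂ = 78
Let M₁ = M/m₁ = 13, M₂ = M/m₂ = 6
Find y₁ ≡ M₁⁻¹ (mod m₁): 13⁻¹ ≡ 1 (mod 6)
Find y₂ ≡ M₂⁻¹ (mod m₂): 6⁻¹ ≡ 11 (mod 13)
x = a₁·M₁·y₁ + a₂·M₂·y₂ = 5·13·1 + 6·6·11 = 461
Reduce mod 78: x ≡ 71
Check: 71 mod 6 = 5 ✓, 71 mod 13 = 6 ✓

x ≡ 71 (mod 78)


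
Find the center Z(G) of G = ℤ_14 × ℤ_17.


Z(G) = {g ∈ G | gx = xg for all x ∈ G}
Direct product of abelian groups is abelian, so Z(G) = G

Z(ℤ_14 × ℤ_17) = ℤ_14 × ℤ_17


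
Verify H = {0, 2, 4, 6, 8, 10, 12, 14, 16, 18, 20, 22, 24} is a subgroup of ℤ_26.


Subgroup test for H = {0, 2, 4, 6, 8, 10, 12, 14, 16, 18, 20, 22, 24} in (ℤ_26, +):
(1) 0 ∈ H? Yes
(2) Closure: for all a,b ∈ H, (a+b) mod 26 ∈ H? Yes
(3) Inverses: for all a ∈ H, -a mod 26 ∈ H? Yes

Yes, H is a subgroup of ℤ_26


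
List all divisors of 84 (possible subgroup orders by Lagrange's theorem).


Lagrange's theorem: |H| divides |G|
|G| = 84
Divisors of 84: 1, 2, 3, 4, 6, 7, 12, 14, 21, 28, 42, 84

Possible subgroup orders: {1, 2, 3, 4, 6, 7, 12, 14, 21, 28, 42, 84}


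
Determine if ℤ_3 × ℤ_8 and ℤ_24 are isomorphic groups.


Comparing ℤ_3 × ℤ_8 and ℤ_24:
gcd(3,8) = 1, so ℤ_3 × ℤ_8 ≅ ℤ_24 (CRT)

Yes, ℤ_3 × ℤ_8 ≅ ℤ_24


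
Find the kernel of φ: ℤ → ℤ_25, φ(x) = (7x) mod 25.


Kernel = preimage of identity
ker(φ) = {x ∈ ℤ : 7x ≡ 0 (mod 25)}. gcd(7,25) = 1, so 7x ≡ 0 (mod 25) ⟺ x ≡ 0 (mod 25/1 = 25). Hence ker(φ) = 25ℤ

ker(φ) = 25ℤ


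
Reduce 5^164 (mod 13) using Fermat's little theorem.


Fermat's little theorem: if p is prime and gcd(a,p)=1, then a^(p-1) ≡ 1 (mod p)
p = 13 is prime, gcd(5,13) = 1
Reduce exponent: 164 mod 12 = 8
So 5^164 ≡ 5^8 (mod 13)
5^8 mod 13 = 1

5^164 ≡ 1 (mod 13)


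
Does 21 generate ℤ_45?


g generates ℤ_n iff gcd(g, n) = 1
gcd(21, 45) = 3
Since gcd = 3 ≠ 1, ⟨21⟩ has order 15 < 45, so 21 is not a generator.

No, 21 does not generate ℤ_45


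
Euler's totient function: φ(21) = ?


φ(n) = count of k ∈ {1,...,n} with gcd(k,n)=1
Coprimes to 21: {1, 2, 4, 5, 8, 10, 11, 13, 16, 17, 19, 20}
Count: 12

φ(21) = 12


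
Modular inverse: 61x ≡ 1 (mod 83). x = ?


Use the extended Euclidean algorithm to write 1 = 61·s + 83·t; then s mod 83 is the inverse.
Euclidean algorithm:
  61 = 0·83 + 61
  83 = 1·61 + 22
  61 = 2·22 + 17
  22 = 1·17 + 5
  17 = 3·5 + 2
  5 = 2·2 + 1
  2 = 2·1 + 0
gcd(61,83) = 1
Back-substitution gives: 61·(-34) + 83·(25) = 1
So 61⁻¹ ≡ -34 ≡ 49 (mod 83)
Check: 61 × 49 = 2989 ≡ 1 (mod 83) ✓

61⁻¹ ≡ 49 (mod 83)


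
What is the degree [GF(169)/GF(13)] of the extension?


GF(169) = GF(13^2), so the extension degree is 2

[GF(169)/GF(13)] = 2


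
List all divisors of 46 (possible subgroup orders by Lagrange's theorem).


Lagrange's theorem: |H| divides |G|
|G| = 46
Divisors of 46: 1, 2, 23, 46

Possible subgroup orders: {1, 2, 23, 46}


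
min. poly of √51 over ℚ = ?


√51 satisfies x² - 51 = 0, irreducible over ℚ since 51 is squarefree

Minimal polynomial: x² - 51


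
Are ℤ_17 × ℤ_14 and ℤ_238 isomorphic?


Comparing ℤ_17 × ℤ_14 and ℤ_238:
gcd(17,14) = 1, so ℤ_17 × ℤ_14 ≅ ℤ_238 (CRT)

Yes, ℤ_17 × ℤ_14 ≅ ℤ_238


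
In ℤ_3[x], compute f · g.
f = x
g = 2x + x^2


Expand and collect like terms; reduce coefficients mod 3:
x^0: 0·0 = 0 ≡ 0 (mod 3)
x^1: 0·2 + 1·0 = 0 ≡ 0 (mod 3)
x^2: 0·1 + 1·2 = 2 ≡ 2 (mod 3)
x^3: 1·1 = 1 ≡ 1 (mod 3)
Result: 2x^2 + x^3

f · g = 2x^2 + x^3


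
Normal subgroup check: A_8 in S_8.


H = A_8 in S_8
A_8 has index 2 in S_8, and every subgroup of index 2 is normal

Yes, normal subgroup


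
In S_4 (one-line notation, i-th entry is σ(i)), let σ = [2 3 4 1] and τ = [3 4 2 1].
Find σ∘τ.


σ∘τ: apply τ first, then σ
1 →τ 3 →σ 4
2 →τ 4 →σ 1
3 →τ 2 →σ 3
4 →τ 1 →σ 2

σ∘τ = [4 1 3 2]


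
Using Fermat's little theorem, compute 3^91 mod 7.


Fermat's little theorem: if p is prime and gcd(a,p)=1, then a^(p-1) ≡ 1 (mod p)
p = 7 is prime, gcd(3,7) = 1
Reduce exponent: 91 mod 6 = 1
So 3^91 ≡ 3^1 (mod 7)
3^1 mod 7 = 3

3^91 ≡ 3 (mod 7)


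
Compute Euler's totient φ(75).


Factor n: 75 = 3 × 5^2
φ(n) = n · ∏(1 - 1/p) over distinct primes p | n
φ(75) = 75 · (1 - 1/3) · (1 - 1/5) = 40

φ(75) = 40


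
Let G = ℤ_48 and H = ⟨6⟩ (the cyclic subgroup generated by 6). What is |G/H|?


|⟨6⟩| = n / gcd(6, 48) = 48 / 6 = 8
H is normal (ℤ_48 is abelian).
|G/H| = |G| / |H| = 48 / 8 = 6

|G/H| = 6


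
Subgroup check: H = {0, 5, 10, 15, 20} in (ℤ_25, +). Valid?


Subgroup test for H = {0, 5, 10, 15, 20} in (ℤ_25, +):
(1) 0 ∈ H? Yes
(2) Closure: for all a,b ∈ H, (a+b) mod 25 ∈ H? Yes
(3) Inverses: for all a ∈ H, -a mod 25 ∈ H? Yes

Yes, H is a subgroup of ℤ_25


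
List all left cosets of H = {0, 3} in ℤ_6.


H = {0, 3}, |H| = 2
Number of cosets = |G|/|H| = 6/2 = 3
0 + H = {0, 3}
1 + H = {1, 4}
2 + H = {2, 5}

Cosets: 0+H={0,3}; 1+H={1,4}; 2+H={2,5}


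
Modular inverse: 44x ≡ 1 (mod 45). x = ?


Use the extended Euclidean algorithm to write 1 = 44·s + 45·t; then s mod 45 is the inverse.
Euclidean algorithm:
  44 = 0·45 + 44
  45 = 1·44 + 1
  44 = 44·1 + 0
gcd(44,45) = 1
Back-substitution gives: 44·(-1) + 45·(1) = 1
So 44⁻¹ ≡ -1 ≡ 44 (mod 45)
Check: 44 × 44 = 1936 ≡ 1 (mod 45) ✓

44⁻¹ ≡ 44 (mod 45)


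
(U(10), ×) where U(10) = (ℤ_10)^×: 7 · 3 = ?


Operation: multiplication mod 10
7 · 3 = (a × b) mod 10 with a = 7, b = 3

7 · 3 = 1


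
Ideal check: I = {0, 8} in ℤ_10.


Check ideal conditions for I = {0, 8} in ℤ_10:
(1) I is an additive subgroup? No
(2) For r ∈ ℤ_10 and a ∈ I: r·a ∈ I? No  [counterexample: r=2, a=8, r·a mod 10 = 6 ∉ I]

No, I is not an ideal of ℤ_10


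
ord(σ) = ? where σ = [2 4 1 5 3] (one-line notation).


Cycle decomposition: (1 2 4 5 3)
Cycle lengths: 5
Order = lcm(5) = 5

ord(σ) = 5


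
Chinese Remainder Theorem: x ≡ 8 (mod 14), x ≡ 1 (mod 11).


m₁ = 14, m₂ = 11, gcd = 1, so CRT applies. M = m₁·m₂ = 154
Let M₁ = M/m₁ = 11, M₂ = M/m₂ = 14
Find y₁ ≡ M₁⁻¹ (mod m₁): 11⁻¹ ≡ 9 (mod 14)
Find y₂ ≡ M₂⁻¹ (mod m₂): 14⁻¹ ≡ 4 (mod 11)
x = a₁·M₁·y₁ + a₂·M₂·y₂ = 8·11·9 + 1·14·4 = 848
Reduce mod 154: x ≡ 78
Check: 78 mod 14 = 8 ✓, 78 mod 11 = 1 ✓

x ≡ 78 (mod 154)


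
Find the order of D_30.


|D_n| = 2n (n rotations and n reflections)
|D_30| = 2×30 = 60

|D_30| = 60


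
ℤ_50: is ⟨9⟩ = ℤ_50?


g generates ℤ_n iff gcd(g, n) = 1
gcd(9, 50) = 1
Since gcd = 1, 9 is a generator.

Yes, 9 generates ℤ_50


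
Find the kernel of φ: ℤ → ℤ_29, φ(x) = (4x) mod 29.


Kernel = preimage of identity
ker(φ) = {x ∈ ℤ : 4x ≡ 0 (mod 29)}. gcd(4,29) = 1, so 4x ≡ 0 (mod 29) ⟺ x ≡ 0 (mod 29/1 = 29). Hence ker(φ) = 29ℤ

ker(φ) = 29ℤ


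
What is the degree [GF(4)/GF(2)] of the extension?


GF(4) = GF(2^2), so the extension degree is 2

[GF(4)/GF(2)] = 2


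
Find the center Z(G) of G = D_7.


Z(G) = {g ∈ G | gx = xg for all x ∈ G}
For odd n, Z(D_n) = {e}: no nontrivial rotation commutes with all reflections

Z(D_7) = {e}


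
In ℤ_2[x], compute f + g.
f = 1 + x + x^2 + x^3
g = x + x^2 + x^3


Add coefficients mod 2:
x^0: 1 + 0 = 1 (mod 2)
x^1: 1 + 1 = 0 (mod 2)
x^2: 1 + 1 = 0 (mod 2)
x^3: 1 + 1 = 0 (mod 2)
Result: 1

f + g = 1


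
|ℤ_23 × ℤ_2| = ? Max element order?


|ℤ_23 × ℤ_2| = 23 × 2 = 46
Max element order = lcm(23,2) = 46
Cyclic? Yes (gcd=1)

|ℤ_23×ℤ_2| = 46, max element order = 46


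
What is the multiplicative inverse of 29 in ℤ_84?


Use the extended Euclidean algorithm to write 1 = 29·s + 84·t; then s mod 84 is the inverse.
Euclidean algorithm:
  29 = 0·84 + 29
  84 = 2·29 + 26
  29 = 1·26 + 3
  26 = 8·3 + 2
  3 = 1·2 + 1
  2 = 2·1 + 0
gcd(29,84) = 1
Back-substitution gives: 29·(29) + 84·(-10) = 1
So 29⁻¹ ≡ 29 ≡ 29 (mod 84)
Check: 29 × 29 = 841 ≡ 1 (mod 84) ✓

29⁻¹ ≡ 29 (mod 84)


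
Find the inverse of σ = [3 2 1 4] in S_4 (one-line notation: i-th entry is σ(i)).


To find σ⁻¹, swap domain and range:
σ(1) = 3 → σ⁻¹(3) = 1
σ(2) = 2 → σ⁻¹(2) = 2
σ(3) = 1 → σ⁻¹(1) = 3
σ(4) = 4 → σ⁻¹(4) = 4

σ⁻¹ = [3 2 1 4]


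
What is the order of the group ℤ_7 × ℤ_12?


|A × B| = |A| · |B|
|ℤ_7 × ℤ_12| = 7 × 12 = 84

|ℤ_7 × ℤ_12| = 84


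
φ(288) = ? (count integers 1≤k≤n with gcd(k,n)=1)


Factor n: 288 = 2^5 × 3^2
φ(n) = n · ∏(1 - 1/p) over distinct primes p | n
φ(288) = 288 · (1 - 1/2) · (1 - 1/3) = 96

φ(288) = 96


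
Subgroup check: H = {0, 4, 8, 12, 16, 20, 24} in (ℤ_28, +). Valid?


Subgroup test for H = {0, 4, 8, 12, 16, 20, 24} in (ℤ_28, +):
(1) 0 ∈ H? Yes
(2) Closure: for all a,b ∈ H, (a+b) mod 28 ∈ H? Yes
(3) Inverses: for all a ∈ H, -a mod 28 ∈ H? Yes

Yes, H is a subgroup of ℤ_28


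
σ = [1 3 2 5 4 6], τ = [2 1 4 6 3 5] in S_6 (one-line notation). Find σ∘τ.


σ∘τ: apply τ first, then σ
1 →τ 2 →σ 3
2 →τ 1 →σ 1
3 →τ 4 →σ 5
4 →τ 6 →σ 6
5 →τ 3 →σ 2
6 →τ 5 →σ 4

σ∘τ = [3 1 5 6 2 4]


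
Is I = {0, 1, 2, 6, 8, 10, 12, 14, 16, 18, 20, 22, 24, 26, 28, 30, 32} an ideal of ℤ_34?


Check ideal conditions for I = {0, 1, 2, 6, 8, 10, 12, 14, 16, 18, 20, 22, 24, 26, 28, 30, 32} in ℤ_34:
(1) I is an additive subgroup? No
(2) For r ∈ ℤ_34 and a ∈ I: r·a ∈ I? No  [counterexample: r=2, a=2, r·a mod 34 = 4 ∉ I]

No, I is not an ideal of ℤ_34


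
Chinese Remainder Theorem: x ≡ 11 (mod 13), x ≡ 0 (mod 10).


m₁ = 13, m₂ = 10, gcd = 1, so CRT applies. M = m₁·m₂ = 130
Let M₁ = M/m₁ = 10, M₂ = M/m₂ = 13
Find y₁ ≡ M₁⁻¹ (mod m₁): 10⁻¹ ≡ 4 (mod 13)
Find y₂ ≡ M₂⁻¹ (mod m₂): 13⁻¹ ≡ 7 (mod 10)
x = a₁·M₁·y₁ + a₂·M₂·y₂ = 11·10·4 + 0·13·7 = 440
Reduce mod 130: x ≡ 50
Check: 50 mod 13 = 11 ✓, 50 mod 10 = 0 ✓

x ≡ 50 (mod 130)


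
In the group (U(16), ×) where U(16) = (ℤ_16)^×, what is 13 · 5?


Operation: multiplication mod 16
13 · 5 = (a × b) mod 16 with a = 13, b = 5

13 · 5 = 1


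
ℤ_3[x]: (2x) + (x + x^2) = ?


Add coefficients mod 3:
x^0: 0 + 0 = 0 (mod 3)
x^1: 2 + 1 = 0 (mod 3)
x^2: 0 + 1 = 1 (mod 3)
Result: x^2

f + g = x^2


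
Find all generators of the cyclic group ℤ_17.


g generates ℤ_n iff gcd(g,n) = 1
Prime factors of 17: 17
Generators are g ∈ {1,...,16} not divisible by any of these primes.
Generators: {1, 2, 3, 4, 5, 6, 7, 8, 9, 10, 11, 12, 13, 14, 15, 16}
Number of generators = φ(17) = 16

Generators of ℤ_17 = {1, 2, 3, 4, 5, 6, 7, 8, 9, 10, 11, 12, 13, 14, 15, 16}


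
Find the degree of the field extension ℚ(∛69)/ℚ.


∛69 has minimal polynomial x³ - 69 (irreducible over ℚ since 69 is not a perfect cube)

[ℚ(∛69)/ℚ] = 3


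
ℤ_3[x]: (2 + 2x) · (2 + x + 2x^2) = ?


Expand and collect like terms; reduce coefficients mod 3:
x^0: 2·2 = 4 ≡ 1 (mod 3)
x^1: 2·1 + 2·2 = 6 ≡ 0 (mod 3)
x^2: 2·2 + 2·1 = 6 ≡ 0 (mod 3)
x^3: 2·2 = 4 ≡ 1 (mod 3)
Result: 1 + x^3

f · g = 1 + x^3


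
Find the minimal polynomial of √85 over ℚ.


√85 satisfies x² - 85 = 0, irreducible over ℚ since 85 is squarefree

Minimal polynomial: x² - 85


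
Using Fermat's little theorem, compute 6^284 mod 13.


Fermat's little theorem: if p is prime and gcd(a,p)=1, then a^(p-1) ≡ 1 (mod p)
p = 13 is prime, gcd(6,13) = 1
Reduce exponent: 284 mod 12 = 8
So 6^284 ≡ 6^8 (mod 13)
6^8 mod 13 = 3

6^284 ≡ 3 (mod 13)


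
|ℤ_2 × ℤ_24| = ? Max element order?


|ℤ_2 × ℤ_24| = 2 × 24 = 48
Max element order = lcm(2,24) = 24
Cyclic? No (gcd=2)

|ℤ_2×ℤ_24| = 48, max element order = 24


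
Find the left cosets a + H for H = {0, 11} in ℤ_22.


H = {0, 11}, |H| = 2
Number of cosets = |G|/|H| = 22/2 = 11
0 + H = {0, 11}
1 + H = {1, 12}
2 + H = {2, 13}
3 + H = {3, 14}
4 + H = {4, 15}
5 + H = {5, 16}
6 + H = {6, 17}
7 + H = {7, 18}
8 + H = {8, 19}
9 + H = {9, 20}
10 + H = {10, 21}

Cosets: 0+H={0,11}; 1+H={1,12}; 2+H={2,13}; 3+H={3,14}; 4+H={4,15}; 5+H={5,16}; 6+H={6,17}; 7+H={7,18}; 8+H={8,19}; 9+H={9,20}; 10+H={10,21}


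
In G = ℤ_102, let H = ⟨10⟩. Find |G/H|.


|⟨10⟩| = n / gcd(10, 102) = 102 / 2 = 51
H is normal (ℤ_102 is abelian).
|G/H| = |G| / |H| = 102 / 51 = 2

|G/H| = 2


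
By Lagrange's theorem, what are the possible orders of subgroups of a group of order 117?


Lagrange's theorem: |H| divides |G|
|G| = 117
Divisors of 117: 1, 3, 9, 13, 39, 117

Possible subgroup orders: {1, 3, 9, 13, 39, 117}


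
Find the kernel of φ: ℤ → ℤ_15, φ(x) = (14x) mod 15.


Kernel = preimage of identity
ker(φ) = {x ∈ ℤ : 14x ≡ 0 (mod 15)}. gcd(14,15) = 1, so 14x ≡ 0 (mod 15) ⟺ x ≡ 0 (mod 15/1 = 15). Hence ker(φ) = 15ℤ

ker(φ) = 15ℤ


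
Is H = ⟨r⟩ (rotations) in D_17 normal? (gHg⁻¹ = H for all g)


H = ⟨r⟩ (rotations) in D_17
The rotation subgroup ⟨r⟩ has index 2 in D_17, so it is normal

Yes, normal subgroup


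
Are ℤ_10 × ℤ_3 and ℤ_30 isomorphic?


Comparing ℤ_10 × ℤ_3 and ℤ_30:
gcd(10,3) = 1, so ℤ_10 × ℤ_3 ≅ ℤ_30 (CRT)

Yes, ℤ_10 × ℤ_3 ≅ ℤ_30


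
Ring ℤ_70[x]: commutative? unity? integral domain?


ℤ_70 has zero divisors (2·35 ≡ 0), and these lift to constant zero divisors in ℤ_70[x]; so not an integral domain
Commutative: Yes
Integral domain: No
Has unity: Yes

ℤ_70[x]: Commutative=Yes, Unity=Yes


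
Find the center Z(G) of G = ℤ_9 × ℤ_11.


Z(G) = {g ∈ G | gx = xg for all x ∈ G}
Direct product of abelian groups is abelian, so Z(G) = G

Z(ℤ_9 × ℤ_11) = ℤ_9 × ℤ_11


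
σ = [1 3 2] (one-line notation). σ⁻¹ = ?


To find σ⁻¹, swap domain and range:
σ(1) = 1 → σ⁻¹(1) = 1
σ(2) = 3 → σ⁻¹(3) = 2
σ(3) = 2 → σ⁻¹(2) = 3

σ⁻¹ = [1 3 2]


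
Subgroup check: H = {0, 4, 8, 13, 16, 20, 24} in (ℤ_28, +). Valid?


Subgroup test for H = {0, 4, 8, 13, 16, 20, 24} in (ℤ_28, +):
(1) 0 ∈ H? Yes
(2) Closure: for all a,b ∈ H, (a+b) mod 28 ∈ H? No  [counterexample: 4 + 8 = 12 ∉ H]
(3) Inverses: for all a ∈ H, -a mod 28 ∈ H? No

No, H is not a subgroup of ℤ_28


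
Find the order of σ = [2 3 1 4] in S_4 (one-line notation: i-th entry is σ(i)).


Cycle decomposition: (1 2 3)
Cycle lengths: 3
Order = lcm(3) = 3

ord(σ) = 3


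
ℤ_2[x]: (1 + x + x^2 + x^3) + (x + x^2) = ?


Add coefficients mod 2:
x^0: 1 + 0 = 1 (mod 2)
x^1: 1 + 1 = 0 (mod 2)
x^2: 1 + 1 = 0 (mod 2)
x^3: 1 + 0 = 1 (mod 2)
Result: 1 + x^3

f + g = 1 + x^3


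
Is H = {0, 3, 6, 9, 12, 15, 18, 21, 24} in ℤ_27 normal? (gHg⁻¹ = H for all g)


H = {0, 3, 6, 9, 12, 15, 18, 21, 24} in ℤ_27
ℤ_27 is abelian; every subgroup of an abelian group is normal

Yes, normal subgroup


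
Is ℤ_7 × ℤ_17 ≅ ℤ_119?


Comparing ℤ_7 × ℤ_17 and ℤ_119:
gcd(7,17) = 1, so ℤ_7 × ℤ_17 ≅ ℤ_119 (CRT)

Yes, ℤ_7 × ℤ_17 ≅ ℤ_119


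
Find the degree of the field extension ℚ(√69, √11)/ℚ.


[ℚ(√69,√11):ℚ] = [ℚ(√69,√11):ℚ(√69)]·[ℚ(√69):ℚ] = 2·2 = 4

[ℚ(√69, √11)/ℚ] = 4


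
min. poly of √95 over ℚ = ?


√95 satisfies x² - 95 = 0, irreducible over ℚ since 95 is squarefree

Minimal polynomial: x² - 95


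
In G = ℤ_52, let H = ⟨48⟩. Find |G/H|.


|⟨48⟩| = n / gcd(48, 52) = 52 / 4 = 13
H is normal (ℤ_52 is abelian).
|G/H| = |G| / |H| = 52 / 13 = 4

|G/H| = 4


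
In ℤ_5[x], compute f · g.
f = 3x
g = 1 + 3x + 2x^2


Expand and collect like terms; reduce coefficients mod 5:
x^0: 0·1 = 0 ≡ 0 (mod 5)
x^1: 0·3 + 3·1 = 3 ≡ 3 (mod 5)
x^2: 0·2 + 3·3 = 9 ≡ 4 (mod 5)
x^3: 3·2 = 6 ≡ 1 (mod 5)
Result: 3x + 4x^2 + x^3

f · g = 3x + 4x^2 + x^3


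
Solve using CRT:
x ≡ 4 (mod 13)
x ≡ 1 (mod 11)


m₁ = 13, m₂ = 11, gcd = 1, so CRT applies. M = m₁·m₂ = 143
Let M₁ = M/m₁ = 11, M₂ = M/m₂ = 13
Find y₁ ≡ M₁⁻¹ (mod m₁): 11⁻¹ ≡ 6 (mod 13)
Find y₂ ≡ M₂⁻¹ (mod m₂): 13⁻¹ ≡ 6 (mod 11)
x = a₁·M₁·y₁ + a₂·M₂·y₂ = 4·11·6 + 1·13·6 = 342
Reduce mod 143: x ≡ 56
Check: 56 mod 13 = 4 ✓, 56 mod 11 = 1 ✓

x ≡ 56 (mod 143)


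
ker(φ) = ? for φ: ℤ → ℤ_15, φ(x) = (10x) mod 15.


Kernel = preimage of identity
ker(φ) = {x ∈ ℤ : 10x ≡ 0 (mod 15)}. gcd(10,15) = 5, so 10x ≡ 0 (mod 15) ⟺ x ≡ 0 (mod 15/5 = 3). Hence ker(φ) = 3ℤ

ker(φ) = 3ℤ


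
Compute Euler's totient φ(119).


Factor n: 119 = 7 × 17
φ(n) = n · ∏(1 - 1/p) over distinct primes p | n
φ(119) = 119 · (1 - 1/7) · (1 - 1/17) = 96

φ(119) = 96


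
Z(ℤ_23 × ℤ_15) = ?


Z(G) = {g ∈ G | gx = xg for all x ∈ G}
Direct product of abelian groups is abelian, so Z(G) = G

Z(ℤ_23 × ℤ_15) = ℤ_23 × ℤ_15


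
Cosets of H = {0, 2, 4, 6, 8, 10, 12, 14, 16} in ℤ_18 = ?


H = {0, 2, 4, 6, 8, 10, 12, 14, 16}, |H| = 9
Number of cosets = |G|/|H| = 18/9 = 2
0 + H = {0, 2, 4, 6, 8, 10, 12, 14, 16}
1 + H = {1, 3, 5, 7, 9, 11, 13, 15, 17}

Cosets: 0+H={0,2,4,6,8,10,12,14,16}; 1+H={1,3,5,7,9,11,13,15,17}


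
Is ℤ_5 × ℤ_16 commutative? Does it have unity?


Direct product ring; commutative with unity (1,1); but (1,0)·(0,1) = (0,0) gives zero divisors, so not an integral domain
Commutative: Yes
Integral domain: No
Has unity: Yes

ℤ_5 × ℤ_16: Commutative=Yes, Unity=Yes


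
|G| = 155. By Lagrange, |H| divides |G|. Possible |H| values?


Lagrange's theorem: |H| divides |G|
|G| = 155
Divisors of 155: 1, 5, 31, 155

Possible subgroup orders: {1, 5, 31, 155}


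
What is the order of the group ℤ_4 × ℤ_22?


|A × B| = |A| · |B|
|ℤ_4 × ℤ_22| = 4 × 22 = 88

|ℤ_4 × ℤ_22| = 88


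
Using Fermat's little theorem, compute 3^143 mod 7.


Fermat's little theorem: if p is prime and gcd(a,p)=1, then a^(p-1) ≡ 1 (mod p)
p = 7 is prime, gcd(3,7) = 1
Reduce exponent: 143 mod 6 = 5
So 3^143 ≡ 3^5 (mod 7)
3^5 mod 7 = 5

3^143 ≡ 5 (mod 7)


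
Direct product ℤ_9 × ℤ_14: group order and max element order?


|ℤ_9 × ℤ_14| = 9 × 14 = 126
Max element order = lcm(9,14) = 126
Cyclic? Yes (gcd=1)

|ℤ_9×ℤ_14| = 126, max element order = 126


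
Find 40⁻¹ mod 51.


Use the extended Euclidean algorithm to write 1 = 40·s + 51·t; then s mod 51 is the inverse.
Euclidean algorithm:
  40 = 0·51 + 40
  51 = 1·40 + 11
  40 = 3·11 + 7
  11 = 1·7 + 4
  7 = 1·4 + 3
  4 = 1·3 + 1
  3 = 3·1 + 0
gcd(40,51) = 1
Back-substitution gives: 40·(-14) + 51·(11) = 1
So 40⁻¹ ≡ -14 ≡ 37 (mod 51)
Check: 40 × 37 = 1480 ≡ 1 (mod 51) ✓

40⁻¹ ≡ 37 (mod 51)


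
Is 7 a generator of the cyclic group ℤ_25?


g generates ℤ_n iff gcd(g, n) = 1
gcd(7, 25) = 1
Since gcd = 1, 7 is a generator.

Yes, 7 generates ℤ_25


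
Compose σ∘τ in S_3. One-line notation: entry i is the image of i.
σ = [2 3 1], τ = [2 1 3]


σ∘τ: apply τ first, then σ
1 →τ 2 →σ 3
2 →τ 1 →σ 2
3 →τ 3 →σ 1

σ∘τ = [3 2 1]


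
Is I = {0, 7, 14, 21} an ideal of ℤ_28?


Check ideal conditions for I = {0, 7, 14, 21} in ℤ_28:
(1) I is an additive subgroup? Yes
(2) For r ∈ ℤ_28 and a ∈ I: r·a ∈ I? Yes

Yes, I is an ideal of ℤ_28


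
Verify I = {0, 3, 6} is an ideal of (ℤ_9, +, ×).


Check ideal conditions for I = {0, 3, 6} in ℤ_9:
(1) I is an additive subgroup? Yes
(2) For r ∈ ℤ_9 and a ∈ I: r·a ∈ I? Yes

Yes, I is an ideal of ℤ_9


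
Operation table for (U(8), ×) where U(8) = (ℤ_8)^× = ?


Elements: {1, 3, 5, 7}
Operation: multiplication mod 8
Entry (a, b) = (a × b) mod 8

Cayley table:
  | 1 | 3 | 5 | 7
1 | 1 | 3 | 5 | 7
3 | 3 | 1 | 7 | 5
5 | 5 | 7 | 1 | 3
7 | 7 | 5 | 3 | 1


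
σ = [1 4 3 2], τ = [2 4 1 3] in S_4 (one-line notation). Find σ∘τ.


σ∘τ: apply τ first, then σ
1 →τ 2 →σ 4
2 →τ 4 →σ 2
3 →τ 1 →σ 1
4 →τ 3 →σ 3

σ∘τ = [4 2 1 3]


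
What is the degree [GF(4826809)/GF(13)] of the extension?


GF(4826809) = GF(13^6), so the extension degree is 6

[GF(4826809)/GF(13)] = 6


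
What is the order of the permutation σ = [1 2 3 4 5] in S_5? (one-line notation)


Cycle decomposition: identity (all elements fixed)
Order = 1 (identity has order 1)

ord(σ) = 1


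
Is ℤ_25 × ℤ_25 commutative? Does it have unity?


Direct product ring; commutative with unity (1,1); but (1,0)·(0,1) = (0,0) gives zero divisors, so not an integral domain
Commutative: Yes
Integral domain: No
Has unity: Yes

ℤ_25 × ℤ_25: Commutative=Yes, Unity=Yes


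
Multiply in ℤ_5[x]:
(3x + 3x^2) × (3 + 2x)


Expand and collect like terms; reduce coefficients mod 5:
x^0: 0·3 = 0 ≡ 0 (mod 5)
x^1: 0·2 + 3·3 = 9 ≡ 4 (mod 5)
x^2: 3·2 + 3·3 = 15 ≡ 0 (mod 5)
x^3: 3·2 = 6 ≡ 1 (mod 5)
Result: 4x + x^3

f · g = 4x + x^3


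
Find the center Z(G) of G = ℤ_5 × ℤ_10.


Z(G) = {g ∈ G | gx = xg for all x ∈ G}
Direct product of abelian groups is abelian, so Z(G) = G

Z(ℤ_5 × ℤ_10) = ℤ_5 × ℤ_10


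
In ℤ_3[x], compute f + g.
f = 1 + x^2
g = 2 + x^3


Add coefficients mod 3:
x^0: 1 + 2 = 0 (mod 3)
x^1: 0 + 0 = 0 (mod 3)
x^2: 1 + 0 = 1 (mod 3)
x^3: 0 + 1 = 1 (mod 3)
Result: x^2 + x^3

f + g = x^2 + x^3


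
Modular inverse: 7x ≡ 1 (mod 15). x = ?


Use the extended Euclidean algorithm to write 1 = 7·s + 15·t; then s mod 15 is the inverse.
Euclidean algorithm:
  7 = 0·15 + 7
  15 = 2·7 + 1
  7 = 7·1 + 0
gcd(7,15) = 1
Back-substitution gives: 7·(-2) + 15·(1) = 1
So 7⁻¹ ≡ -2 ≡ 13 (mod 15)
Check: 7 × 13 = 91 ≡ 1 (mod 15) ✓

7⁻¹ ≡ 13 (mod 15)


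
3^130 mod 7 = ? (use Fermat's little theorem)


Fermat's little theorem: if p is prime and gcd(a,p)=1, then a^(p-1) ≡ 1 (mod p)
p = 7 is prime, gcd(3,7) = 1
Reduce exponent: 130 mod 6 = 4
So 3^130 ≡ 3^4 (mod 7)
3^4 mod 7 = 4

3^130 ≡ 4 (mod 7)


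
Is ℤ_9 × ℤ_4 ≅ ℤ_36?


Comparing ℤ_9 × ℤ_4 and ℤ_36:
gcd(9,4) = 1, so ℤ_9 × ℤ_4 ≅ ℤ_36 (CRT)

Yes, ℤ_9 × ℤ_4 ≅ ℤ_36


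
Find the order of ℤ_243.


ℤ_n has n elements.

|ℤ_243| = 243


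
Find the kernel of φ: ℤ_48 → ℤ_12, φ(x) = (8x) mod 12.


Kernel = preimage of identity
ker(φ) = {x ∈ ℤ_48 : 8x ≡ 0 (mod 12)}. Since 12 | 48, φ is well-defined. The kernel is the cyclic subgroup ⟨3⟩ of ℤ_48 (order 16), i.e. {0, 3, 6, 9, 12, 15, 18, 21, 24, 27, 30, 33, 36, 39, 42, 45}

ker(φ) = {0, 3, 6, 9, 12, 15, 18, 21, 24, 27, 30, 33, 36, 39, 42, 45}


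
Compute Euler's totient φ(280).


Factor n: 280 = 2^3 × 5 × 7
φ(n) = n · ∏(1 - 1/p) over distinct primes p | n
φ(280) = 280 · (1 - 1/2) · (1 - 1/5) · (1 - 1/7) = 96

φ(280) = 96


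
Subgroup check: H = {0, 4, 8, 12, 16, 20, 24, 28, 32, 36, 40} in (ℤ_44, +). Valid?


Subgroup test for H = {0, 4, 8, 12, 16, 20, 24, 28, 32, 36, 40} in (ℤ_44, +):
(1) 0 ∈ H? Yes
(2) Closure: for all a,b ∈ H, (a+b) mod 44 ∈ H? Yes
(3) Inverses: for all a ∈ H, -a mod 44 ∈ H? Yes

Yes, H is a subgroup of ℤ_44


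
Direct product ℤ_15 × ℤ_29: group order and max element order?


|ℤ_15 × ℤ_29| = 15 × 29 = 435
Max element order = lcm(15,29) = 435
Cyclic? Yes (gcd=1)

|ℤ_15×ℤ_29| = 435, max element order = 435


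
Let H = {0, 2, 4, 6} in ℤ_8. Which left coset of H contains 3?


3 + H = {3 + h (mod 8) : h ∈ H}
3+0=3, 3+2=5, 3+4=7, 3+6=1
3 + H = {1, 3, 5, 7} = 1 + H

3 + H = {1, 3, 5, 7}


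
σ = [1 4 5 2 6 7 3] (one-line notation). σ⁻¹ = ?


To find σ⁻¹, swap domain and range:
σ(1) = 1 → σ⁻¹(1) = 1
σ(2) = 4 → σ⁻¹(4) = 2
σ(3) = 5 → σ⁻¹(5) = 3
σ(4) = 2 → σ⁻¹(2) = 4
σ(5) = 6 → σ⁻¹(6) = 5
σ(6) = 7 → σ⁻¹(7) = 6
σ(7) = 3 → σ⁻¹(3) = 7

σ⁻¹ = [1 4 7 2 3 5 6]


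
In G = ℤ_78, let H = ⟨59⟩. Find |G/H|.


|⟨59⟩| = n / gcd(59, 78) = 78 / 1 = 78
H is normal (ℤ_78 is abelian).
|G/H| = |G| / |H| = 78 / 78 = 1

|G/H| = 1


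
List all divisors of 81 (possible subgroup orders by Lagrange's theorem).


Lagrange's theorem: |H| divides |G|
|G| = 81
Divisors of 81: 1, 3, 9, 27, 81

Possible subgroup orders: {1, 3, 9, 27, 81}


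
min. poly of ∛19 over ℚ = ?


∛19 satisfies x³ - 19 = 0, irreducible over ℚ (no rational root; 19 is not a perfect cube)

Minimal polynomial: x³ - 19


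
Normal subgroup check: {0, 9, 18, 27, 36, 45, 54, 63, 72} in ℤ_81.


H = {0, 9, 18, 27, 36, 45, 54, 63, 72} in ℤ_81
ℤ_81 is abelian; every subgroup of an abelian group is normal

Yes, normal subgroup


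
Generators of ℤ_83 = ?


g generates ℤ_n iff gcd(g,n) = 1
Prime factors of 83: 83
Generators are g ∈ {1,...,82} not divisible by any of these primes.
Generators: {1, 2, 3, 4, 5, 6, 7, 8, 9, 10, 11, 12, 13, 14, 15, 16, 17, 18, 19, 20, 21, 22, 23, 24, 25, 26, 27, 28, 29, 30, 31, 32, 33, 34, 35, 36, 37, 38, 39, 40, 41, 42, 43, 44, 45, 46, 47, 48, 49, 50, 51, 52, 53, 54, 55, 56, 57, 58, 59, 60, 61, 62, 63, 64, 65, 66, 67, 68, 69, 70, 71, 72, 73, 74, 75, 76, 77, 78, 79, 80, 81, 82}
Number of generators = φ(83) = 82

Generators of ℤ_83 = {1, 2, 3, 4, 5, 6, 7, 8, 9, 10, 11, 12, 13, 14, 15, 16, 17, 18, 19, 20, 21, 22, 23, 24, 25, 26, 27, 28, 29, 30, 31, 32, 33, 34, 35, 36, 37, 38, 39, 40, 41, 42, 43, 44, 45, 46, 47, 48, 49, 50, 51, 52, 53, 54, 55, 56, 57, 58, 59, 60, 61, 62, 63, 64, 65, 66, 67, 68, 69, 70, 71, 72, 73, 74, 75, 76, 77, 78, 79, 80, 81, 82}
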